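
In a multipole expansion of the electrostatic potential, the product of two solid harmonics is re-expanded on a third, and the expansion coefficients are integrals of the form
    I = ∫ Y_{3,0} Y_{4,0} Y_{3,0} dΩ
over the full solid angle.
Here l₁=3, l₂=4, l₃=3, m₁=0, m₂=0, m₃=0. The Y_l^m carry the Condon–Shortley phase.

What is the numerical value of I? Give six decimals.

0.153870

Checks pass: Σm=0; 10 even; l₃=3∈[1,7].
(2·3+1)(2·4+1)(2·3+1) = 441
Δ: 4! 2! 4! / 11! → 1/34650
sum: t=1:−1/72 t=2:+1/16 t=3:−1/72 = 5/144
3j²(3 4 3; 0 0 0) = Δ·Π!·Σ² = 2/77  (sign -1)
(m-triple is (0,0,0) — same symbol as above.)
combine: 4πI² = 441·2/77·2/77 = 36/121
take √, sign +1: I = 0.15386989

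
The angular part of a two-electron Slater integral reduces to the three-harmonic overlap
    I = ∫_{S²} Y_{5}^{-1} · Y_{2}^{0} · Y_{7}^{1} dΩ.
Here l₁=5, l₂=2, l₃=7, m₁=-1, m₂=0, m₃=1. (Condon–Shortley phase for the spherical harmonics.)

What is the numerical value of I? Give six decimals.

Checks pass: Σm=0; 14 even; l₃=7∈[3,7].
(2·5+1)(2·2+1)(2·7+1) = 825
Δ: 0! 10! 4! / 15! → 1/15015
sum: t=0:+1/57600 = 1/57600
3j²(5 2 7; 0 0 0) = Δ·Π!·Σ² = 21/715  (sign -1)
sum: t=0:+1/69120 = 1/69120
3j²(5 2 7; -1 0 1) = Δ·Π!·Σ² = 4/143  (sign +1)
combine: 4πI² = 825·21/715·4/143 = 1260/1859
take √, sign -1: I = -0.23224194

-0.232242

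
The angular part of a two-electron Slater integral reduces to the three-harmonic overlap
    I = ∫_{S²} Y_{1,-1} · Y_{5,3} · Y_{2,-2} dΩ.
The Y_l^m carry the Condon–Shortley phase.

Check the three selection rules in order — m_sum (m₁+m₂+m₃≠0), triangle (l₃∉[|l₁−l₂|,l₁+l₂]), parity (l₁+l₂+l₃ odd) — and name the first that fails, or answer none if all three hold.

triangle

azimuthal sum: -1 + 3 − 2 = 0  ✓
4 ≤ 2 ≤ 6 (triangle on l)  ✗
L = 1 + 5 + 2 = 8 (even)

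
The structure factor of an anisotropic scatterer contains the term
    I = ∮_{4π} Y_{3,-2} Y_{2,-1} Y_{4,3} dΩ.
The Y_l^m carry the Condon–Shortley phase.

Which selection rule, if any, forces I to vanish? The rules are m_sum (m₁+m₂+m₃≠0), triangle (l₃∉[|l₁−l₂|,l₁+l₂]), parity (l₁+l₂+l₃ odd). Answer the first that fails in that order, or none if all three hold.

parity

m₁+m₂+m₃ = -2 − 1 + 3 = 0  ✓
triangle: |3−2|=1 ≤ l₃=4 ≤ 3+2=5  ✓
parity: l₁+l₂+l₃ = 9 is odd  ✗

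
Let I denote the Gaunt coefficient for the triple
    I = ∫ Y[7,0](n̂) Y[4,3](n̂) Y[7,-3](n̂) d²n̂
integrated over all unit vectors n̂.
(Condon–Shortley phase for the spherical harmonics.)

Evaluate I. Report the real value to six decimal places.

0.094835

m-sum 0 ✓  L=18 even ✓  3≤7≤11 ✓
Π(2lᵢ+1) = 15×9×15 = 2025
triangle coeff Δ(7,4,7) = 1/58198140
Σ_t [0,4]: t=0:+1/17418240 t=1:−1/622080 t=2:+1/230400 t=3:−1/622080 t=4:+1/17418240 = 1/806400
(3j)²=2268/230945 [(7 4 7; 0 0 0)], sign=-1
Σ_t [3,4]: t=3:−1/2488320 t=4:+1/4354560 = -1/5806080
(3j)²=525/92378 [(7 4 7; 0 3 -3)], sign=-1
⇒ 4πI² = 241116750/2133423721
I = (+1)√(241116750/2133423721/(4π)) = 0.09483534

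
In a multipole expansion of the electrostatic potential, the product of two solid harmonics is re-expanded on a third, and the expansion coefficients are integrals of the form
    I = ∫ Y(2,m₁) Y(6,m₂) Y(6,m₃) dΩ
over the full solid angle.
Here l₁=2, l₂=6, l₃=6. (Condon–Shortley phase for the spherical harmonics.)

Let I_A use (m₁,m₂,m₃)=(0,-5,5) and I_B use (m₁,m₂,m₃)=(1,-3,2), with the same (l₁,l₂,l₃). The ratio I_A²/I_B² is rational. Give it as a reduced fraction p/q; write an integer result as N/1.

121/150

l's match ⇒ only the (l;m) 3-j factors differ between A and B.
A: triangle coeff Δ(2,6,6) = 1/90090; Σ_t [0,1]: t=0:+1/1451520 t=1:−1/3628800 = 1/2419200; (3j)²=11/910 [(2 6 6; 0 -5 5)], sign=-1
B: triangle coeff Δ(2,6,6) = 1/90090; Σ_t [0,1]: t=0:+1/60480 t=1:−1/161280 = 1/96768; (3j)²=15/1001 [(2 6 6; 1 -3 2)], sign=+1
I_A²/I_B² = (11/910)/(15/1001) = 121/150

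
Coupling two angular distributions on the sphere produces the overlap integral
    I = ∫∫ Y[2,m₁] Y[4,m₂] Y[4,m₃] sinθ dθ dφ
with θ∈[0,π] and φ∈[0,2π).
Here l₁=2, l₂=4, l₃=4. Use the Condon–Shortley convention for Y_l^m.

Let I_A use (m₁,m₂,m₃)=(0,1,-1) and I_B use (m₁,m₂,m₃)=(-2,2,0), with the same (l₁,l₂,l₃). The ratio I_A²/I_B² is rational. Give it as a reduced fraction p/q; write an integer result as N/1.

289/540

Same 2,4,4: normalisation and zero-m 3j drop out of the ratio.
A: Δ: 2! 2! 6! / 11! → 1/13860; sum: t=0:+1/480 t=1:−1/48 t=2:+1/144 = -17/1440; 3j²(2 4 4; 0 1 -1) = Δ·Π!·Σ² = 289/13860  (sign +1)
B: Δ: 2! 2! 6! / 11! → 1/13860; sum: t=2:+1/192 = 1/192; 3j²(2 4 4; -2 2 0) = Δ·Π!·Σ² = 3/77  (sign +1)
I_A²/I_B² = (289/13860)/(3/77) = 289/540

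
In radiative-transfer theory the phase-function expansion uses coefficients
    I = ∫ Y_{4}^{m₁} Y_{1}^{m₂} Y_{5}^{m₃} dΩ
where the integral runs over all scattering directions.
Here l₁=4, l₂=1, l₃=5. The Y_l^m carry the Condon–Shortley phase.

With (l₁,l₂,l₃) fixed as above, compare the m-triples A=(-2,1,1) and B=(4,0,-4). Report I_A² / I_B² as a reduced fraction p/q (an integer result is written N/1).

l's match ⇒ only the (l;m) 3-j factors differ between A and B.
A: triangle coeff Δ(4,1,5) = 1/495; Σ_t [0,0]: t=0:+1/2880 = 1/2880; (3j)²=2/165 [(4 1 5; -2 1 1)], sign=+1
B: triangle coeff Δ(4,1,5) = 1/495; Σ_t [0,0]: t=0:+1/40320 = 1/40320; (3j)²=1/55 [(4 1 5; 4 0 -4)], sign=-1
I_A²/I_B² = (2/165)/(1/55) = 2/3

2/3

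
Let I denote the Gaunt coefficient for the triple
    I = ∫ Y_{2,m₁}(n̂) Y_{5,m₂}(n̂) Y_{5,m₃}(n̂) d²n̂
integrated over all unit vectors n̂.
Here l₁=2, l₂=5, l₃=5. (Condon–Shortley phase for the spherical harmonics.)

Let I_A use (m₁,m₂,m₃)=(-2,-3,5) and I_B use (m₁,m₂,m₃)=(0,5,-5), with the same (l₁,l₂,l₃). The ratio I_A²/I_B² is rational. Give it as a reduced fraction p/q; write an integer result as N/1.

2/15

Same 2,5,5: normalisation and zero-m 3j drop out of the ratio.
A: Δ: 2! 2! 8! / 13! → 1/38610; sum: t=2:+1/161280 = 1/161280; 3j²(2 5 5; -2 -3 5) = Δ·Π!·Σ² = 1/143  (sign +1)
B: Δ: 2! 2! 8! / 13! → 1/38610; sum: t=2:+1/161280 = 1/161280; 3j²(2 5 5; 0 5 -5) = Δ·Π!·Σ² = 15/286  (sign +1)
I_A²/I_B² = (1/143)/(15/286) = 2/15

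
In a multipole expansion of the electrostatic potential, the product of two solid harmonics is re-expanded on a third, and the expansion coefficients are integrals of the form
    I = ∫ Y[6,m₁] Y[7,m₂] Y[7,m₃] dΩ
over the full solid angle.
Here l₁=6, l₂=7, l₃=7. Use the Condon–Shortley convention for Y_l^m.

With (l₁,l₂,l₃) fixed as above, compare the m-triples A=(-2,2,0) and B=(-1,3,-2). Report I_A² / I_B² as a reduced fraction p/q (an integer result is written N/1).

240/343

Same 6,7,7: normalisation and zero-m 3j drop out of the ratio.
A: Δ: 6! 6! 8! / 21! → 1/2444321880; sum: t=2:+1/174182400 t=3:−1/6220800 t=4:+1/1658880 t=5:−1/2488320 t=6:+1/24883200 = 1/11612160; 3j²(6 7 7; -2 2 0) = Δ·Π!·Σ² = 150/46189  (sign -1)
B: Δ: 6! 6! 8! / 21! → 1/2444321880; sum: t=2:+1/232243200 t=3:−1/8709120 t=4:+1/2488320 t=5:−1/4147200 t=6:+1/49766400 = 7/99532800; 3j²(6 7 7; -1 3 -2) = Δ·Π!·Σ² = 1715/369512  (sign -1)
I_A²/I_B² = (150/46189)/(1715/369512) = 240/343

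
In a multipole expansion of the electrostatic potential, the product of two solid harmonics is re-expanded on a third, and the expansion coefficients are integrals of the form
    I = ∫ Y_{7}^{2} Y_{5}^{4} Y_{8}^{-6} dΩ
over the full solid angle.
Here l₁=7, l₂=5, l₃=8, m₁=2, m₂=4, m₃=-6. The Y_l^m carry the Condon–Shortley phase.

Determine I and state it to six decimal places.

-0.146782

Checks pass: Σm=0; 20 even; l₃=8∈[2,12].
(2·7+1)(2·5+1)(2·8+1) = 2805
Δ: 4! 10! 6! / 21! → 1/814773960
sum: t=0:+1/87091200 t=1:−1/4976640 t=2:+1/2073600 t=3:−1/4976640 t=4:+1/87091200 = 1/9676800
3j²(7 5 8; 0 0 0) = Δ·Π!·Σ² = 360/46189  (sign +1)
sum: t=3:−1/348364800 t=4:+1/1045094400 = -1/522547200
3j²(7 5 8; 2 4 -6) = Δ·Π!·Σ² = 4/323  (sign -1)
combine: 4πI² = 2805·360/46189·4/323 = 21600/79781
take √, sign -1: I = -0.14678180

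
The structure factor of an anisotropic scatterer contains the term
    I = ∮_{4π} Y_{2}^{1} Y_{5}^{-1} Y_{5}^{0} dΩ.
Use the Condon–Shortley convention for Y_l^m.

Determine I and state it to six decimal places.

Checks pass: Σm=0; 12 even; l₃=5∈[3,7].
(2·2+1)(2·5+1)(2·5+1) = 605
Δ: 2! 2! 8! / 13! → 1/38610
sum: t=0:+1/2880 t=1:−1/576 t=2:+1/2880 = -1/960
3j²(2 5 5; 0 0 0) = Δ·Π!·Σ² = 10/429  (sign +1)
sum: t=0:+1/1152 t=1:−1/1440 = 1/5760
3j²(2 5 5; 1 -1 0) = Δ·Π!·Σ² = 1/858  (sign -1)
combine: 4πI² = 605·10/429·1/858 = 25/1521
take √, sign -1: I = -0.03616600

-0.036166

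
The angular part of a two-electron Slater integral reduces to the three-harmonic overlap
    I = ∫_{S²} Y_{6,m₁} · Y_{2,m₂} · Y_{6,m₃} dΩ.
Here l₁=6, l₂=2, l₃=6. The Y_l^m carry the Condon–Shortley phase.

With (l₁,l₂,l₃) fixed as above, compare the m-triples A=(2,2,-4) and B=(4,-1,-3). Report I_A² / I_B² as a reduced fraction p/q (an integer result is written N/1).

Shared (l₁,l₂,l₃)=(6,2,6): N and (l;000)² cancel in I_A²/I_B².
A: Δ = 2!·10!·2!/15! = 1/90090; Racah Σ t=2..2: t=2:+1/322560 = 1/322560; ⇒ 3j(6 2 6; 2 2 -4)² = 18/1001, sgn +1
B: Δ = 2!·10!·2!/15! = 1/90090; Racah Σ t=0..1: t=0:+1/161280 t=1:−1/725760 = 1/207360; ⇒ 3j(6 2 6; 4 -1 -3)² = 7/286, sgn -1
I_A²/I_B² = (18/1001)/(7/286) = 36/49

36/49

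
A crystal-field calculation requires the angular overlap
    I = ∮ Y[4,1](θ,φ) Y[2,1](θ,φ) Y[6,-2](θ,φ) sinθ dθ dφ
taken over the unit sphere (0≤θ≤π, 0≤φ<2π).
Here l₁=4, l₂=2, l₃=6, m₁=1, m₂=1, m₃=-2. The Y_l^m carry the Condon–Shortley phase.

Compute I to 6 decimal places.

0.238034

Checks pass: Σm=0; 12 even; l₃=6∈[2,6].
(2·4+1)(2·2+1)(2·6+1) = 585
Δ: 0! 8! 4! / 13! → 1/6435
sum: t=0:+1/2304 = 1/2304
3j²(4 2 6; 0 0 0) = Δ·Π!·Σ² = 5/143  (sign +1)
sum: t=0:+1/4320 = 1/4320
3j²(4 2 6; 1 1 -2) = Δ·Π!·Σ² = 224/6435  (sign +1)
combine: 4πI² = 585·5/143·224/6435 = 1120/1573
take √, sign +1: I = 0.23803440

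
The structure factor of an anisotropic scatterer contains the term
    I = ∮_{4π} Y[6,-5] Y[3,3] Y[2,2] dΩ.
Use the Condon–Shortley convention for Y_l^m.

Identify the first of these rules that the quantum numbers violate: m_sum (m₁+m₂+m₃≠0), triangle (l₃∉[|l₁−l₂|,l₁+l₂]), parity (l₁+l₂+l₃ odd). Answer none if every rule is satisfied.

m₁+m₂+m₃ = -5 + 3 + 2 = 0  ✓
triangle: |6−3|=3 ≤ l₃=2 ≤ 6+3=9  ✗
parity: l₁+l₂+l₃ = 11 is odd

triangle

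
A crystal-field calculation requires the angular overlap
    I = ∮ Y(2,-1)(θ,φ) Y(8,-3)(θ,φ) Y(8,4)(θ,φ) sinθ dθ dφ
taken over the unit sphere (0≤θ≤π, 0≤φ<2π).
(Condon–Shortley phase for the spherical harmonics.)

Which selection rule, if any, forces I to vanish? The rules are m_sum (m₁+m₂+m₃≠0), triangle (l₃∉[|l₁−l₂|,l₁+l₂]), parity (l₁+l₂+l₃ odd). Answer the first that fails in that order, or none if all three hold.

m₁+m₂+m₃ = -1 − 3 + 4 = 0  ✓
triangle: |2−8|=6 ≤ l₃=8 ≤ 2+8=10  ✓
parity: l₁+l₂+l₃ = 18 is even  ✓

none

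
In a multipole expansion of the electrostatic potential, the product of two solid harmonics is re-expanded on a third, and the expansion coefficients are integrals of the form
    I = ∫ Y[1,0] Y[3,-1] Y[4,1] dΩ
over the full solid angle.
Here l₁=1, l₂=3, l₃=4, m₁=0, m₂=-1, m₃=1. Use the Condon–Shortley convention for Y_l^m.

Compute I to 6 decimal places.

Rules hold: Σm=0, L=8 even, 2≤4≤4.
N = 3·7·9 = 189
Δ = 0!·2!·6!/9! = 1/252
Racah Σ t=0..0: t=0:+1/36 = 1/36
⇒ 3j(1 3 4; 0 0 0)² = 4/63, sgn +1
Racah Σ t=0..0: t=0:+1/48 = 1/48
⇒ 3j(1 3 4; 0 -1 1)² = 5/84, sgn -1
4πI² = N·(3j₀)²·(3jₘ)² = 5/7
I = -1·√(0.714286/4π) = -0.23841361

-0.238414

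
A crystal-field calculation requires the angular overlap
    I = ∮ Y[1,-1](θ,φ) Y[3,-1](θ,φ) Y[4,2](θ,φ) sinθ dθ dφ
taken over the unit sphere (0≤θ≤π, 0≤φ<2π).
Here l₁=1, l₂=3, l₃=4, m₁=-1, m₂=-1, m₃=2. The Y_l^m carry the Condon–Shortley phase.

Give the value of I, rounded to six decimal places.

0.238414

Rules hold: Σm=0, L=8 even, 2≤4≤4.
N = 3·7·9 = 189
Δ = 0!·2!·6!/9! = 1/252
Racah Σ t=0..0: t=0:+1/36 = 1/36
⇒ 3j(1 3 4; 0 0 0)² = 4/63, sgn +1
Racah Σ t=0..0: t=0:+1/96 = 1/96
⇒ 3j(1 3 4; -1 -1 2)² = 5/84, sgn +1
4πI² = N·(3j₀)²·(3jₘ)² = 5/7
I = +1·√(0.714286/4π) = 0.23841361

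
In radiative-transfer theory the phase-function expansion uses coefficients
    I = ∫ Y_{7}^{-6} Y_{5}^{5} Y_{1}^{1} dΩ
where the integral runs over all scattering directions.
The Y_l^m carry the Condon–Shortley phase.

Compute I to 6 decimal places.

|7−5|≤1≤7+5 violated ⇒ I = 0

0.000000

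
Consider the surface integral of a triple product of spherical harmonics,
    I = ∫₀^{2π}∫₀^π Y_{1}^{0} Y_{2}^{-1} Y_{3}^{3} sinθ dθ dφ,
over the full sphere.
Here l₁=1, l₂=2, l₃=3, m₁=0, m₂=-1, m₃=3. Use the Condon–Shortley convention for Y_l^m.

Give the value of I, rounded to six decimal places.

0.000000

m-sum = 0 − 1 + 3 = 2 ≠ 0 ⇒ I = 0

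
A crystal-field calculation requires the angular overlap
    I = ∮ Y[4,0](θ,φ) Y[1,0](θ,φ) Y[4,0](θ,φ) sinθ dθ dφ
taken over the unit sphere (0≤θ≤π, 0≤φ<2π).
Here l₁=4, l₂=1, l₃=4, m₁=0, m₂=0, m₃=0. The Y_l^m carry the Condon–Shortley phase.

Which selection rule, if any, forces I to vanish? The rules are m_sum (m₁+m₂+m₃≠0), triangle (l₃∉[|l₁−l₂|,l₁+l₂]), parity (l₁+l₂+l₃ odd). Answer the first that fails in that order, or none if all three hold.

parity

Σmᵢ = 0  ✓
l₃∈[|l₁−l₂|,l₁+l₂]=[3,5], have l₃=4  ✓
Σlᵢ = 9 ⇒ odd  ✗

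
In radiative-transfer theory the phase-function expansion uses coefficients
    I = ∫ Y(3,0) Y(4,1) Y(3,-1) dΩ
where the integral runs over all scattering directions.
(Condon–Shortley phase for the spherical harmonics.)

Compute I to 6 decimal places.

-0.099323

Checks pass: Σm=0; 10 even; l₃=3∈[1,7].
(2·3+1)(2·4+1)(2·3+1) = 441
Δ: 4! 2! 4! / 11! → 1/34650
sum: t=1:−1/72 t=2:+1/16 t=3:−1/72 = 5/144
3j²(3 4 3; 0 0 0) = Δ·Π!·Σ² = 2/77  (sign -1)
sum: t=1:−1/288 t=2:+1/24 t=3:−1/48 = 5/288
3j²(3 4 3; 0 1 -1) = Δ·Π!·Σ² = 5/462  (sign +1)
combine: 4πI² = 441·2/77·5/462 = 15/121
take √, sign -1: I = -0.09932258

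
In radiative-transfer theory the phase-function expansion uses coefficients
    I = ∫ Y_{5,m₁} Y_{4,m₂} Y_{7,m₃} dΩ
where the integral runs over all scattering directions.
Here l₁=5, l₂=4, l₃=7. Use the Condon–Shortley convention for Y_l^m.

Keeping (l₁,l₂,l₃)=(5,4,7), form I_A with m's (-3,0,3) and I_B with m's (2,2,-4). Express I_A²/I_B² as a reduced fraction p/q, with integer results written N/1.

529/2640

l's match ⇒ only the (l;m) 3-j factors differ between A and B.
A: triangle coeff Δ(5,4,7) = 1/6126120; Σ_t [0,2]: t=0:+1/3870720 t=1:−1/181440 t=2:+1/138240 = 23/11612160; (3j)²=529/204204 [(5 4 7; -3 0 3)], sign=+1
B: triangle coeff Δ(5,4,7) = 1/6126120; Σ_t [0,2]: t=0:+1/1036800 t=1:−1/172800 t=2:+1/483840 = -1/362880; (3j)²=20/1547 [(5 4 7; 2 2 -4)], sign=+1
I_A²/I_B² = (529/204204)/(20/1547) = 529/2640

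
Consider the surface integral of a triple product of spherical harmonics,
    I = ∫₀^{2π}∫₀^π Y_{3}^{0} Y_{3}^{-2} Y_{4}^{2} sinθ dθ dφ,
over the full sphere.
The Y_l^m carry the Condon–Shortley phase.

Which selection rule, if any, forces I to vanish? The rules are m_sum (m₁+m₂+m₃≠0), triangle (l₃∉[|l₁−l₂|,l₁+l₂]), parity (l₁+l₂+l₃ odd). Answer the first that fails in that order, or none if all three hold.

none

m₁+m₂+m₃ = 0 − 2 + 2 = 0  ✓
triangle: |3−3|=0 ≤ l₃=4 ≤ 3+3=6  ✓
parity: l₁+l₂+l₃ = 10 is even  ✓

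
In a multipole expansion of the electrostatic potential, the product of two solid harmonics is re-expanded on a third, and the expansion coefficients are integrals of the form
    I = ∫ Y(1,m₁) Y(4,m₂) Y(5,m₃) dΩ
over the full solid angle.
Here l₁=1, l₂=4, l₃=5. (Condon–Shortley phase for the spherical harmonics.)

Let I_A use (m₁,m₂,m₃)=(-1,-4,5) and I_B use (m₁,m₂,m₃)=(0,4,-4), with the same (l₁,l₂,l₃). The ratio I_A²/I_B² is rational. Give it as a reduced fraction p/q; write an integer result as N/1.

Same 1,4,5: normalisation and zero-m 3j drop out of the ratio.
A: Δ: 0! 2! 8! / 11! → 1/495; sum: t=0:+1/80640 = 1/80640; 3j²(1 4 5; -1 -4 5) = Δ·Π!·Σ² = 1/11  (sign +1)
B: Δ: 0! 2! 8! / 11! → 1/495; sum: t=0:+1/40320 = 1/40320; 3j²(1 4 5; 0 4 -4) = Δ·Π!·Σ² = 1/55  (sign -1)
I_A²/I_B² = (1/11)/(1/55) = 5/1

5/1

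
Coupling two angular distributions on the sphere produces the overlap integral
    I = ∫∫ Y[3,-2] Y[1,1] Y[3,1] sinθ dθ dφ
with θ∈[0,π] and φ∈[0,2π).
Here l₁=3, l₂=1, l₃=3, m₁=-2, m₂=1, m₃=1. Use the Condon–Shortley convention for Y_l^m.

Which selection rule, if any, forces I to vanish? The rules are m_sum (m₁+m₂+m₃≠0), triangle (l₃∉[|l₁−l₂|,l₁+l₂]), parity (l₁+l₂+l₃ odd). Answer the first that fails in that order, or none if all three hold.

parity

Σmᵢ = 0  ✓
l₃∈[|l₁−l₂|,l₁+l₂]=[2,4], have l₃=3  ✓
Σlᵢ = 7 ⇒ odd  ✗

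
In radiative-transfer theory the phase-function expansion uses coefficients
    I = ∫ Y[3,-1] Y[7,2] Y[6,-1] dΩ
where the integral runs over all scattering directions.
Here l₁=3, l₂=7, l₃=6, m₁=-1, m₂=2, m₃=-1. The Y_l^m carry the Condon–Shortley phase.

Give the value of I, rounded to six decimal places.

0.123918

m-sum 0 ✓  L=16 even ✓  4≤6≤10 ✓
Π(2lᵢ+1) = 7×15×13 = 1365
triangle coeff Δ(3,7,6) = 1/2042040
Σ_t [1,3]: t=1:−1/207360 t=2:+1/57600 t=3:−1/207360 = 1/129600
(3j)²=168/12155 [(3 7 6; 0 0 0)], sign=+1
Σ_t [2,4]: t=2:+1/241920 t=3:−1/103680 t=4:+1/691200 = -59/14515200
(3j)²=3481/340340 [(3 7 6; -1 2 -1)], sign=+1
⇒ 4πI² = 438606/2272985
I = (+1)√(438606/2272985/(4π)) = 0.12391791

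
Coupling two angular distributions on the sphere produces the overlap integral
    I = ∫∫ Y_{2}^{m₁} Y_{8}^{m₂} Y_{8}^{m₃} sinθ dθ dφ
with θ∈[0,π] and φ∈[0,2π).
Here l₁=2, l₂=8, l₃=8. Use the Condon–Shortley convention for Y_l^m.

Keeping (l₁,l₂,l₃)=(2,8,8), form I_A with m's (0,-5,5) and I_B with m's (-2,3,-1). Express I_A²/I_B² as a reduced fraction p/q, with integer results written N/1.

1/770

Same 2,8,8: normalisation and zero-m 3j drop out of the ratio.
A: Δ: 2! 2! 14! / 19! → 1/348840; sum: t=0:+1/958003200 t=1:−1/958003200 t=2:+1/24908083200 = 1/24908083200; 3j²(2 8 8; 0 -5 5) = Δ·Π!·Σ² = 1/38760  (sign -1)
B: Δ: 2! 2! 14! / 19! → 1/348840; sum: t=2:+1/174182400 = 1/174182400; 3j²(2 8 8; -2 3 -1) = Δ·Π!·Σ² = 77/3876  (sign -1)
I_A²/I_B² = (1/38760)/(77/3876) = 1/770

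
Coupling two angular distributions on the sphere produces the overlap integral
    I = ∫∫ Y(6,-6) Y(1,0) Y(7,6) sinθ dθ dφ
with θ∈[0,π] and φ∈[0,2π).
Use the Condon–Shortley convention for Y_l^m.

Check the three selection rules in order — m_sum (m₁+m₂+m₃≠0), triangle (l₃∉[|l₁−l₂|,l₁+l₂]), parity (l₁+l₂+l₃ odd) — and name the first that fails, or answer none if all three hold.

Σmᵢ = 0  ✓
l₃∈[|l₁−l₂|,l₁+l₂]=[5,7], have l₃=7  ✓
Σlᵢ = 14 ⇒ even  ✓

none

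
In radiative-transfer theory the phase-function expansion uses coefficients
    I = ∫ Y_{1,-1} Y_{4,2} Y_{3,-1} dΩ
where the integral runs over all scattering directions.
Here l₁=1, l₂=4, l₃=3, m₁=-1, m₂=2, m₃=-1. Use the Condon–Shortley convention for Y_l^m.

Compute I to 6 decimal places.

Checks pass: Σm=0; 8 even; l₃=3∈[3,5].
(2·1+1)(2·4+1)(2·3+1) = 189
Δ: 2! 0! 6! / 9! → 1/252
sum: t=1:−1/36 = -1/36
3j²(1 4 3; 0 0 0) = Δ·Π!·Σ² = 4/63  (sign +1)
sum: t=2:+1/96 = 1/96
3j²(1 4 3; -1 2 -1) = Δ·Π!·Σ² = 5/84  (sign +1)
combine: 4πI² = 189·4/63·5/84 = 5/7
take √, sign +1: I = 0.23841361

0.238414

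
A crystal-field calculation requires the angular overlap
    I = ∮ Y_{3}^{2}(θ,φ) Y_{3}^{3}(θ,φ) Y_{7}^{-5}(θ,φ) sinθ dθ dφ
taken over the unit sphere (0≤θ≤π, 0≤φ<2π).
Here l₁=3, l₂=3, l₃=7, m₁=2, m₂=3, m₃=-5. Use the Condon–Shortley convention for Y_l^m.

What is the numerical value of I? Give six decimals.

triangle: need 0≤l₃≤6, have 7; I=0

0.000000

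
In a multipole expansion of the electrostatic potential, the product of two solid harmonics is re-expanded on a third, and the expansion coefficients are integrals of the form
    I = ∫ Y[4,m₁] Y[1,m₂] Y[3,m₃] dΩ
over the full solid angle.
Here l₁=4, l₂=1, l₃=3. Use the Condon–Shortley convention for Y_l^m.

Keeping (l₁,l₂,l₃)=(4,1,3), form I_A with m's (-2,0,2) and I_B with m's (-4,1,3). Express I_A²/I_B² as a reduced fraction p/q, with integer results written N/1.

3/7

Same 4,1,3: normalisation and zero-m 3j drop out of the ratio.
A: Δ: 2! 6! 0! / 9! → 1/252; sum: t=1:−1/120 = -1/120; 3j²(4 1 3; -2 0 2) = Δ·Π!·Σ² = 1/21  (sign +1)
B: Δ: 2! 6! 0! / 9! → 1/252; sum: t=2:+1/1440 = 1/1440; 3j²(4 1 3; -4 1 3) = Δ·Π!·Σ² = 1/9  (sign +1)
I_A²/I_B² = (1/21)/(1/9) = 3/7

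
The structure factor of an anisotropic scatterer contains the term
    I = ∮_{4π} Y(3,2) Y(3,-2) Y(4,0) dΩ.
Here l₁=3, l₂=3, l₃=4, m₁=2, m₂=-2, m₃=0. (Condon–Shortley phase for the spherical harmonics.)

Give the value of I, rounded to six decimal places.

Rules hold: Σm=0, L=10 even, 0≤4≤6.
N = 7·7·9 = 441
Δ = 2!·4!·4!/11! = 1/34650
Racah Σ t=0..2: t=0:+1/72 t=1:−1/16 t=2:+1/72 = -5/144
⇒ 3j(3 3 4; 0 0 0)² = 2/77, sgn -1
Racah Σ t=0..1: t=0:+1/72 t=1:−1/576 = 7/576
⇒ 3j(3 3 4; 2 -2 0)² = 7/198, sgn +1
4πI² = N·(3j₀)²·(3jₘ)² = 49/121
I = -1·√(0.404959/4π) = -0.17951487

-0.179515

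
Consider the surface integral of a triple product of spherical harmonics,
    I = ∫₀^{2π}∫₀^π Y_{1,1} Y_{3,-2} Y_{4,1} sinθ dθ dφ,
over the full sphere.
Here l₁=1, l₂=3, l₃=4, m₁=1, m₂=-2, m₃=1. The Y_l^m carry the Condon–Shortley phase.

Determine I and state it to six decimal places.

-0.106622

m-sum 0 ✓  L=8 even ✓  2≤4≤4 ✓
Π(2lᵢ+1) = 3×7×9 = 189
triangle coeff Δ(1,3,4) = 1/252
Σ_t [0,0]: t=0:+1/36 = 1/36
(3j)²=4/63 [(1 3 4; 0 0 0)], sign=+1
Σ_t [0,0]: t=0:+1/240 = 1/240
(3j)²=1/84 [(1 3 4; 1 -2 1)], sign=-1
⇒ 4πI² = 1/7
I = (-1)√(1/7/(4π)) = -0.10662181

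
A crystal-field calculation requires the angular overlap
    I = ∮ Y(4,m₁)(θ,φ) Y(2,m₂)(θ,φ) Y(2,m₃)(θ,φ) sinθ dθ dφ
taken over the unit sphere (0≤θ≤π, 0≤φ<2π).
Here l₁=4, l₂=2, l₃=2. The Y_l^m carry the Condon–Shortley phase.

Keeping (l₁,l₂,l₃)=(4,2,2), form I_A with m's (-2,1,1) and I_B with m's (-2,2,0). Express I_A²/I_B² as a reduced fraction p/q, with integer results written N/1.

Shared (l₁,l₂,l₃)=(4,2,2): N and (l;000)² cancel in I_A²/I_B².
A: Δ = 4!·4!·0!/9! = 1/630; Racah Σ t=3..3: t=3:−1/36 = -1/36; ⇒ 3j(4 2 2; -2 1 1)² = 4/63, sgn +1
B: Δ = 4!·4!·0!/9! = 1/630; Racah Σ t=4..4: t=4:+1/96 = 1/96; ⇒ 3j(4 2 2; -2 2 0)² = 1/42, sgn +1
I_A²/I_B² = (4/63)/(1/42) = 8/3

8/3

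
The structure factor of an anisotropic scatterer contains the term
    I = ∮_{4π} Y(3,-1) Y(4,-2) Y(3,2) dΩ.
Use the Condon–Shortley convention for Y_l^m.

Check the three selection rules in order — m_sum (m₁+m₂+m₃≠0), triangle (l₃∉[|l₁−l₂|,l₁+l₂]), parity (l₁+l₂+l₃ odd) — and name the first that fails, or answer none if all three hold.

m₁+m₂+m₃ = -1 − 2 + 2 = -1  ✗
triangle: |3−4|=1 ≤ l₃=3 ≤ 3+4=7
parity: l₁+l₂+l₃ = 10 is even

m_sum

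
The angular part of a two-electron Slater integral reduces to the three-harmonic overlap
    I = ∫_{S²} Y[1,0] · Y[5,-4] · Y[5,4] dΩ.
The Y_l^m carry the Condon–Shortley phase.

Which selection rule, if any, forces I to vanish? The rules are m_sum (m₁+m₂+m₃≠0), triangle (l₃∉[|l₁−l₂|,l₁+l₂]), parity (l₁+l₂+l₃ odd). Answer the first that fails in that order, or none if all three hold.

azimuthal sum: 0 − 4 + 4 = 0  ✓
4 ≤ 5 ≤ 6 (triangle on l)  ✓
L = 1 + 5 + 5 = 11 (odd)  ✗

parity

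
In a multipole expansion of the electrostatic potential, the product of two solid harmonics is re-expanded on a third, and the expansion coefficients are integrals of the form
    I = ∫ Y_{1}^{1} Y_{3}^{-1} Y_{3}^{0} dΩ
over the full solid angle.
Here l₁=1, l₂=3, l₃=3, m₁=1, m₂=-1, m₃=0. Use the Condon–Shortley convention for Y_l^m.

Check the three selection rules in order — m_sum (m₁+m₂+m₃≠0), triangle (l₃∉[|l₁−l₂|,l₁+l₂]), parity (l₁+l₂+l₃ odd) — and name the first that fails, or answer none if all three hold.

parity

azimuthal sum: 1 − 1 + 0 = 0  ✓
2 ≤ 3 ≤ 4 (triangle on l)  ✓
L = 1 + 3 + 3 = 7 (odd)  ✗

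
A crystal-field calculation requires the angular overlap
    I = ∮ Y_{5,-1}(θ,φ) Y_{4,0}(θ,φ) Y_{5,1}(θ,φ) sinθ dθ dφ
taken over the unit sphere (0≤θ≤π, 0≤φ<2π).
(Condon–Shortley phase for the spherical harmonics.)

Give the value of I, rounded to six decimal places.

m-sum 0 ✓  L=14 even ✓  1≤5≤9 ✓
Π(2lᵢ+1) = 11×9×11 = 1089
triangle coeff Δ(5,4,5) = 1/3153150
Σ_t [0,4]: t=0:+1/69120 t=1:−1/1728 t=2:+1/576 t=3:−1/1728 t=4:+1/69120 = 7/11520
(3j)²=2/143 [(5 4 5; 0 0 0)], sign=-1
Σ_t [0,4]: t=0:+1/414720 t=1:−1/4320 t=2:+1/768 t=3:−1/1296 t=4:+1/27648 = 7/20736
(3j)²=8/1287 [(5 4 5; -1 0 1)], sign=+1
⇒ 4πI² = 16/169
I = (-1)√(16/169/(4π)) = -0.08679840

-0.086798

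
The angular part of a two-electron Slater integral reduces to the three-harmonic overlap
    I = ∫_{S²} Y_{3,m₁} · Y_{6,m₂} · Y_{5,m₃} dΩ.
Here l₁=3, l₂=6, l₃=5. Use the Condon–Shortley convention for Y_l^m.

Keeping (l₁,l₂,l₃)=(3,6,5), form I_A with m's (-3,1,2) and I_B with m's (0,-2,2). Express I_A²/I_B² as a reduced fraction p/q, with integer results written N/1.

l's match ⇒ only the (l;m) 3-j factors differ between A and B.
A: triangle coeff Δ(3,6,5) = 1/675675; Σ_t [4,4]: t=4:+1/34560 = 1/34560; (3j)²=7/429 [(3 6 5; -3 1 2)], sign=-1
B: triangle coeff Δ(3,6,5) = 1/675675; Σ_t [1,3]: t=1:−1/8640 t=2:+1/5760 t=3:−1/60480 = 1/24192; (3j)²=8/3003 [(3 6 5; 0 -2 2)], sign=-1
I_A²/I_B² = (7/429)/(8/3003) = 49/8

49/8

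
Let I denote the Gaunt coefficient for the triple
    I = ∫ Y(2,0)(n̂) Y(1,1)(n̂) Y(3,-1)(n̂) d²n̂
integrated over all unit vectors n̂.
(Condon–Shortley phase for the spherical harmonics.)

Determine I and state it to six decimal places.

Checks pass: Σm=0; 6 even; l₃=3∈[1,3].
(2·2+1)(2·1+1)(2·3+1) = 105
Δ: 0! 4! 2! / 7! → 1/105
sum: t=0:+1/4 = 1/4
3j²(2 1 3; 0 0 0) = Δ·Π!·Σ² = 3/35  (sign -1)
sum: t=0:+1/8 = 1/8
3j²(2 1 3; 0 1 -1) = Δ·Π!·Σ² = 2/35  (sign +1)
combine: 4πI² = 105·3/35·2/35 = 18/35
take √, sign -1: I = -0.20230066

-0.202301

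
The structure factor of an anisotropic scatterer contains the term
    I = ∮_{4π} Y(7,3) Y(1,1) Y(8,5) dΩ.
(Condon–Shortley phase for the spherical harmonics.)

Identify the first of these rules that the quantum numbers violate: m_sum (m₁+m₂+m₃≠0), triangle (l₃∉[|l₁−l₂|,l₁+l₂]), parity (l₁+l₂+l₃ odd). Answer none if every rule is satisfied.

azimuthal sum: 3 + 1 + 5 = 9  ✗
6 ≤ 8 ≤ 8 (triangle on l)
L = 7 + 1 + 8 = 16 (even)

m_sum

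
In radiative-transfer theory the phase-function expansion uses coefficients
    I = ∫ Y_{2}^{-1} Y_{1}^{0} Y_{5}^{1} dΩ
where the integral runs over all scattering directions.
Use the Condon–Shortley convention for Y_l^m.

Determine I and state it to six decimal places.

|2−1|≤5≤2+1 violated ⇒ I = 0

0.000000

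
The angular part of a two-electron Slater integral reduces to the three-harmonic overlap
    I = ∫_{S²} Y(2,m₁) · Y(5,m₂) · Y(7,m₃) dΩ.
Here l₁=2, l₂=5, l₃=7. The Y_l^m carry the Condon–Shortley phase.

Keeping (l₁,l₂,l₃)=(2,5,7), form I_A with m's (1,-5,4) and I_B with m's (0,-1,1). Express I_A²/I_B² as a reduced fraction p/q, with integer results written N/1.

11/420

l's match ⇒ only the (l;m) 3-j factors differ between A and B.
A: triangle coeff Δ(2,5,7) = 1/15015; Σ_t [0,0]: t=0:+1/21772800 = 1/21772800; (3j)²=1/1365 [(2 5 7; 1 -5 4)], sign=-1
B: triangle coeff Δ(2,5,7) = 1/15015; Σ_t [0,0]: t=0:+1/69120 = 1/69120; (3j)²=4/143 [(2 5 7; 0 -1 1)], sign=+1
I_A²/I_B² = (1/1365)/(4/143) = 11/420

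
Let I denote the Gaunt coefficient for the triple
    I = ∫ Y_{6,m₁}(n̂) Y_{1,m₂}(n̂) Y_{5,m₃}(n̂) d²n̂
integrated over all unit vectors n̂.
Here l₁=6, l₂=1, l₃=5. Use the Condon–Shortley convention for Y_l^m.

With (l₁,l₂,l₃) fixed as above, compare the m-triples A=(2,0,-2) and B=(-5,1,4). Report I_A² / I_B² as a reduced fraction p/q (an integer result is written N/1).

l's match ⇒ only the (l;m) 3-j factors differ between A and B.
A: triangle coeff Δ(6,1,5) = 1/858; Σ_t [1,1]: t=1:−1/30240 = -1/30240; (3j)²=16/429 [(6 1 5; 2 0 -2)], sign=+1
B: triangle coeff Δ(6,1,5) = 1/858; Σ_t [2,2]: t=2:+1/725760 = 1/725760; (3j)²=5/78 [(6 1 5; -5 1 4)], sign=-1
I_A²/I_B² = (16/429)/(5/78) = 32/55

32/55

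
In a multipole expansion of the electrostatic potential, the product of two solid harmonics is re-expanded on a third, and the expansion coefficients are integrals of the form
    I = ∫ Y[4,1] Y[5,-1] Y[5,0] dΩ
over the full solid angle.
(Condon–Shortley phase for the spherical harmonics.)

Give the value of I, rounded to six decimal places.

-0.053153

Rules hold: Σm=0, L=14 even, 1≤5≤9.
N = 9·11·11 = 1089
Δ = 4!·4!·6!/15! = 1/3153150
Racah Σ t=0..4: t=0:+1/69120 t=1:−1/1728 t=2:+1/576 t=3:−1/1728 t=4:+1/69120 = 7/11520
⇒ 3j(4 5 5; 0 0 0)² = 2/143, sgn -1
Racah Σ t=0..3: t=0:+1/6912 t=1:−1/864 t=2:+1/1152 t=3:−1/17280 = -7/34560
⇒ 3j(4 5 5; 1 -1 0)² = 1/429, sgn +1
4πI² = N·(3j₀)²·(3jₘ)² = 6/169
I = -1·√(0.035503/4π) = -0.05315295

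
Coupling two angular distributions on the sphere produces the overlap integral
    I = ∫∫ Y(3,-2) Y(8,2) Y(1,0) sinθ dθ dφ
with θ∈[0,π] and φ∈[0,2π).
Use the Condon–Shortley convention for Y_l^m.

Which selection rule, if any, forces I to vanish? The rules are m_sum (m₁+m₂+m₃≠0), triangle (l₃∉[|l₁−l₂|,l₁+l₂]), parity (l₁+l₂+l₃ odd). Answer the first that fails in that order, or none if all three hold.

m₁+m₂+m₃ = -2 + 2 + 0 = 0  ✓
triangle: |3−8|=5 ≤ l₃=1 ≤ 3+8=11  ✗
parity: l₁+l₂+l₃ = 12 is even

triangle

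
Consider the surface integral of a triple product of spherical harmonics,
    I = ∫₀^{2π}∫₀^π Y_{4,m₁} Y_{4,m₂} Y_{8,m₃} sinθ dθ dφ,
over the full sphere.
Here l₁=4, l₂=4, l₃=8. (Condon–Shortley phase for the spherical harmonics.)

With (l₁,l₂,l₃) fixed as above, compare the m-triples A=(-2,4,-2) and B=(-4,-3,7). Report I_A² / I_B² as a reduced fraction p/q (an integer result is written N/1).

l's match ⇒ only the (l;m) 3-j factors differ between A and B.
A: triangle coeff Δ(4,4,8) = 1/218790; Σ_t [0,0]: t=0:+1/58060800 = 1/58060800; (3j)²=1/4862 [(4 4 8; -2 4 -2)], sign=+1
B: triangle coeff Δ(4,4,8) = 1/218790; Σ_t [0,0]: t=0:+1/203212800 = 1/203212800; (3j)²=1/34 [(4 4 8; -4 -3 7)], sign=-1
I_A²/I_B² = (1/4862)/(1/34) = 1/143

1/143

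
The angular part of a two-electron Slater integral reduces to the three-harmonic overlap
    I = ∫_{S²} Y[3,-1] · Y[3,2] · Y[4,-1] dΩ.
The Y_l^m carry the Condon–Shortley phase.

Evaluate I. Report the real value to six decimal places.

0.145070

Checks pass: Σm=0; 10 even; l₃=4∈[0,6].
(2·3+1)(2·3+1)(2·4+1) = 441
Δ: 2! 4! 4! / 11! → 1/34650
sum: t=0:+1/72 t=1:−1/16 t=2:+1/72 = -5/144
3j²(3 3 4; 0 0 0) = Δ·Π!·Σ² = 2/77  (sign -1)
sum: t=1:−1/144 t=2:+1/48 = 1/72
3j²(3 3 4; -1 2 -1) = Δ·Π!·Σ² = 16/693  (sign -1)
combine: 4πI² = 441·2/77·16/693 = 32/121
take √, sign +1: I = 0.14506992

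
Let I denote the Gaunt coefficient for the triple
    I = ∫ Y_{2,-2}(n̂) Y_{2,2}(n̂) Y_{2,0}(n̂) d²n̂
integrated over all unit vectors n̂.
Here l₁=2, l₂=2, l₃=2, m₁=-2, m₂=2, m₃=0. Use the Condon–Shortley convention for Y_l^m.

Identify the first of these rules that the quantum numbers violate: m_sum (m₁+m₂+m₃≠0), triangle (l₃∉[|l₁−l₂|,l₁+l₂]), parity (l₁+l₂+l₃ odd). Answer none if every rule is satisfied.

m₁+m₂+m₃ = -2 + 2 + 0 = 0  ✓
triangle: |2−2|=0 ≤ l₃=2 ≤ 2+2=4  ✓
parity: l₁+l₂+l₃ = 6 is even  ✓

none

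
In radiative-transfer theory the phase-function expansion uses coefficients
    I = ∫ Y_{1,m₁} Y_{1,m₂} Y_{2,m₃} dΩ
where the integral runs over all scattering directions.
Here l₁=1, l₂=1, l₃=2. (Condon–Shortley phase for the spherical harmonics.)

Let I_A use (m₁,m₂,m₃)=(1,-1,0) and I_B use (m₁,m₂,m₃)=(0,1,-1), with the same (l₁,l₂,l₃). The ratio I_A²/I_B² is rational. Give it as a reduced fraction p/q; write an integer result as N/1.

1/3

Shared (l₁,l₂,l₃)=(1,1,2): N and (l;000)² cancel in I_A²/I_B².
A: Δ = 0!·2!·2!/5! = 1/30; Racah Σ t=0..0: t=0:+1/4 = 1/4; ⇒ 3j(1 1 2; 1 -1 0)² = 1/30, sgn +1
B: Δ = 0!·2!·2!/5! = 1/30; Racah Σ t=0..0: t=0:+1/2 = 1/2; ⇒ 3j(1 1 2; 0 1 -1)² = 1/10, sgn -1
I_A²/I_B² = (1/30)/(1/10) = 1/3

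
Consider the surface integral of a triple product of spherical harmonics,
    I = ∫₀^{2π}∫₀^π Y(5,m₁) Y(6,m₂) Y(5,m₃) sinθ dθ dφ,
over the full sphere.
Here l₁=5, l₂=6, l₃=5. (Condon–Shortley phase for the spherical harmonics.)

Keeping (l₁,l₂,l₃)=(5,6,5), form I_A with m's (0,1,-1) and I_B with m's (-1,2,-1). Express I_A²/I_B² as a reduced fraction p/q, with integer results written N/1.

l's match ⇒ only the (l;m) 3-j factors differ between A and B.
A: triangle coeff Δ(5,6,5) = 1/28588560; Σ_t [1,5]: t=1:−1/2073600 t=2:+1/34560 t=3:−1/6912 t=4:+1/10368 t=5:−1/138240 = -7/259200; (3j)²=28/7293 [(5 6 5; 0 1 -1)], sign=-1
B: triangle coeff Δ(5,6,5) = 1/28588560; Σ_t [2,6]: t=2:+1/829440 t=3:−1/25920 t=4:+1/9216 t=5:−1/25920 t=6:+1/829440 = 7/207360; (3j)²=28/2431 [(5 6 5; -1 2 -1)], sign=+1
I_A²/I_B² = (28/7293)/(28/2431) = 1/3

1/3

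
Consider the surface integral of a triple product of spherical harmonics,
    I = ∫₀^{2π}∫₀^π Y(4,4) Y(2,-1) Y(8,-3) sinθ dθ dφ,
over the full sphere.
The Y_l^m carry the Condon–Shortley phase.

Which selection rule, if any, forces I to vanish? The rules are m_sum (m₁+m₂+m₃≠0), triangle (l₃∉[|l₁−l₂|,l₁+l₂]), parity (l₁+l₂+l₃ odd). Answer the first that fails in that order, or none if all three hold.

triangle

m₁+m₂+m₃ = 4 − 1 − 3 = 0  ✓
triangle: |4−2|=2 ≤ l₃=8 ≤ 4+2=6  ✗
parity: l₁+l₂+l₃ = 14 is even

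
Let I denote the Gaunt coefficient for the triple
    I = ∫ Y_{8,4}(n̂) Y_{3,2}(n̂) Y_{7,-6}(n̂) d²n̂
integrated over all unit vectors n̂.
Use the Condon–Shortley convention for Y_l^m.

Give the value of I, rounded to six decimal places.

-0.105265

m-sum 0 ✓  L=18 even ✓  5≤7≤11 ✓
Π(2lᵢ+1) = 17×7×15 = 1785
triangle coeff Δ(8,3,7) = 1/5290740
Σ_t [1,3]: t=1:−1/7257600 t=2:+1/2073600 t=3:−1/7257600 = 1/4838400
(3j)²=252/20995 [(8 3 7; 0 0 0)], sign=-1
Σ_t [3,4]: t=3:−1/479001600 t=4:+1/11496038400 = -23/11496038400
(3j)²=529/81396 [(8 3 7; 4 2 -6)], sign=+1
⇒ 4πI² = 11109/79781
I = (-1)√(11109/79781/(4π)) = -0.10526471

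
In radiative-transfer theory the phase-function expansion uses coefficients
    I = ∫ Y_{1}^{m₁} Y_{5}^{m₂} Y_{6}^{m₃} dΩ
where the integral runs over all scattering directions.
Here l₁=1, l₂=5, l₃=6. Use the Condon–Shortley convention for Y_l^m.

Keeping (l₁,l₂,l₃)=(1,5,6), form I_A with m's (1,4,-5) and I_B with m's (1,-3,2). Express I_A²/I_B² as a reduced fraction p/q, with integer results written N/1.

55/6

Shared (l₁,l₂,l₃)=(1,5,6): N and (l;000)² cancel in I_A²/I_B².
A: Δ = 0!·2!·10!/13! = 1/858; Racah Σ t=0..0: t=0:+1/725760 = 1/725760; ⇒ 3j(1 5 6; 1 4 -5)² = 5/78, sgn -1
B: Δ = 0!·2!·10!/13! = 1/858; Racah Σ t=0..0: t=0:+1/161280 = 1/161280; ⇒ 3j(1 5 6; 1 -3 2)² = 1/143, sgn +1
I_A²/I_B² = (5/78)/(1/143) = 55/6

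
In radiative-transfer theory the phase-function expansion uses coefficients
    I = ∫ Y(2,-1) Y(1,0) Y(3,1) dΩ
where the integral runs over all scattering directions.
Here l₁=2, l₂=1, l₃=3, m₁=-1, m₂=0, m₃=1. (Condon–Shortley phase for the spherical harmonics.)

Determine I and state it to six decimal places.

Rules hold: Σm=0, L=6 even, 1≤3≤3.
N = 5·3·7 = 105
Δ = 0!·4!·2!/7! = 1/105
Racah Σ t=0..0: t=0:+1/4 = 1/4
⇒ 3j(2 1 3; 0 0 0)² = 3/35, sgn -1
Racah Σ t=0..0: t=0:+1/6 = 1/6
⇒ 3j(2 1 3; -1 0 1)² = 8/105, sgn +1
4πI² = N·(3j₀)²·(3jₘ)² = 24/35
I = -1·√(0.685714/4π) = -0.23359668

-0.233597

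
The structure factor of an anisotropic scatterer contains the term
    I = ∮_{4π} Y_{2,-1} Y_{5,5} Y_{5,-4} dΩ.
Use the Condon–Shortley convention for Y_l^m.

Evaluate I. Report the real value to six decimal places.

-0.187924

Checks pass: Σm=0; 12 even; l₃=5∈[3,7].
(2·2+1)(2·5+1)(2·5+1) = 605
Δ: 2! 2! 8! / 13! → 1/38610
sum: t=0:+1/2880 t=1:−1/576 t=2:+1/2880 = -1/960
3j²(2 5 5; 0 0 0) = Δ·Π!·Σ² = 10/429  (sign +1)
sum: t=2:+1/80640 = 1/80640
3j²(2 5 5; -1 5 -4) = Δ·Π!·Σ² = 9/286  (sign -1)
combine: 4πI² = 605·10/429·9/286 = 75/169
take √, sign -1: I = -0.18792404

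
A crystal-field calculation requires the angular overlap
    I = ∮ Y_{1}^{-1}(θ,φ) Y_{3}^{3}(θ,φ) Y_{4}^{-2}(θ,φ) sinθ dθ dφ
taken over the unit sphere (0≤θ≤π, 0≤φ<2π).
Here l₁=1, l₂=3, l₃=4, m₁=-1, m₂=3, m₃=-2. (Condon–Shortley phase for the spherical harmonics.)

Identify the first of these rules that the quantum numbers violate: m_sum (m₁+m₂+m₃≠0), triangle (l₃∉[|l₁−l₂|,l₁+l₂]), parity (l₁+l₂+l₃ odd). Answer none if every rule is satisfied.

Σmᵢ = 0  ✓
l₃∈[|l₁−l₂|,l₁+l₂]=[2,4], have l₃=4  ✓
Σlᵢ = 8 ⇒ even  ✓

none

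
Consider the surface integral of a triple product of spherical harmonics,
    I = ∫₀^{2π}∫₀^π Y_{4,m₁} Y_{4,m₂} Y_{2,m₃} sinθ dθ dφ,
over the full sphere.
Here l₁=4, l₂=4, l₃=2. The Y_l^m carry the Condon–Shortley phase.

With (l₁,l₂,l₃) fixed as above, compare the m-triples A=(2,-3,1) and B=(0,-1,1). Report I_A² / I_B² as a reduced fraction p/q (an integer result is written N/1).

Same 4,4,2: normalisation and zero-m 3j drop out of the ratio.
A: Δ: 6! 2! 2! / 11! → 1/13860; sum: t=0:+1/1440 t=1:−1/240 = -1/288; 3j²(4 4 2; 2 -3 1) = Δ·Π!·Σ² = 5/132  (sign +1)
B: Δ: 6! 2! 2! / 11! → 1/13860; sum: t=2:+1/96 t=3:−1/72 = -1/288; 3j²(4 4 2; 0 -1 1) = Δ·Π!·Σ² = 1/462  (sign +1)
I_A²/I_B² = (5/132)/(1/462) = 35/2

35/2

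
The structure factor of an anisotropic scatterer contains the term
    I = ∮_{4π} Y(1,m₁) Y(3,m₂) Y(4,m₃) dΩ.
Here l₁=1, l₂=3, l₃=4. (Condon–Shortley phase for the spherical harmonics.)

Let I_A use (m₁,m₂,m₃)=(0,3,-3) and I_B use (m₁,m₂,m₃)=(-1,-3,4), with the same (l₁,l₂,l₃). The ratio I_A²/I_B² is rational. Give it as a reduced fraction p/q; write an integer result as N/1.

1/4

l's match ⇒ only the (l;m) 3-j factors differ between A and B.
A: triangle coeff Δ(1,3,4) = 1/252; Σ_t [0,0]: t=0:+1/720 = 1/720; (3j)²=1/36 [(1 3 4; 0 3 -3)], sign=-1
B: triangle coeff Δ(1,3,4) = 1/252; Σ_t [0,0]: t=0:+1/1440 = 1/1440; (3j)²=1/9 [(1 3 4; -1 -3 4)], sign=+1
I_A²/I_B² = (1/36)/(1/9) = 1/4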